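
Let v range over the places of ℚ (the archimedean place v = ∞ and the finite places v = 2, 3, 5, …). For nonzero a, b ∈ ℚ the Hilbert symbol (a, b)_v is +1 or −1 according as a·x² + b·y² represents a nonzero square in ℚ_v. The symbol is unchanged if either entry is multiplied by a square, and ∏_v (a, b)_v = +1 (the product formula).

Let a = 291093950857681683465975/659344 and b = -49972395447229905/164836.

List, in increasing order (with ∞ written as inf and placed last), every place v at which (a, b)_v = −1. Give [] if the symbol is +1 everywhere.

Mod squares: a ≡ 30039, b ≡ -127815945. Check v ∈ {∞, 2, 3, 5, 7, 13, 17, 19, 23, 29, 31, 37}.
v=23: a=23^2·(≡12), b=23^1·(≡19) mod 23; (12|23)=+1, (19|23)=-1; (−1)^{2·1·11}·(+1)^1·(-1)^2 = +1.
v=2: v_2(a)=-4, v_2(b)=-2; units ≡ 7, 7 (mod 8); ε·ε+αω+βω = 1·1+-4·0+-2·0 ≡ 1  ⇒  (a,b)_2 = -1.
v=13: a=13^6·(≡9), b=13^6·(≡1) mod 13; (9|13)=+1, (1|13)=+1; (−1)^{6·6·6}·(+1)^6·(+1)^6 = +1.
v=5: a=5^2·(≡1), b=5^1·(≡4) mod 5; (1|5)=+1, (4|5)=+1; (−1)^{2·1·2}·(+1)^1·(+1)^2 = +1.
v=37: a=37^4·(≡14), b=37^1·(≡23) mod 37; (14|37)=-1, (23|37)=-1; (−1)^{4·1·18}·(-1)^1·(-1)^4 = -1.
v=7: a=7^-2·(≡2), b=7^-2·(≡2) mod 7; (2|7)=+1, (2|7)=+1; (−1)^{-2·-2·3}·(+1)^-2·(+1)^-2 = +1.
v=3: a=3^5·(≡2), b=3^5·(≡1) mod 3; (2|3)=-1, (1|3)=+1; (−1)^{5·5·1}·(-1)^5·(+1)^5 = +1.
v=19: a=19^1·(≡5), b=19^1·(≡1) mod 19; (5|19)=+1, (1|19)=+1; (−1)^{1·1·9}·(+1)^1·(+1)^1 = -1.
v=29: a=29^-2·(≡24), b=29^-2·(≡2) mod 29; (24|29)=+1, (2|29)=-1; (−1)^{-2·-2·14}·(+1)^-2·(-1)^-2 = +1.
v=∞: 30039 > 0 and -127815945 < 0  ⇒  (a,b)_∞ = +1.
v=31: a=31^1·(≡28), b=31^1·(≡22) mod 31; (28|31)=+1, (22|31)=-1; (−1)^{1·1·15}·(+1)^1·(-1)^1 = +1.
v=17: a=17^1·(≡16), b=17^1·(≡5) mod 17; (16|17)=+1, (5|17)=-1; (−1)^{1·1·8}·(+1)^1·(-1)^1 = -1.
|Ram(30039, -127815945)| = 4, even; anisotropic at {2, 17, 19, 37}.

[2, 17, 19, 37]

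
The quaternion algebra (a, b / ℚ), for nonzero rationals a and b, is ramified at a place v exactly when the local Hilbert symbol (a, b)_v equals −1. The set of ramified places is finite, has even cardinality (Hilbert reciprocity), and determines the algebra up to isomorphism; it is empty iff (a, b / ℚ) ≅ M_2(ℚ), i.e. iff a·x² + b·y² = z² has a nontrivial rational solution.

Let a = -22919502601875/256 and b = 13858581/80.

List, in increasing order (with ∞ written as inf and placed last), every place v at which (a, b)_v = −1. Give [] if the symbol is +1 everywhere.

[3, 5, 11, 23]

(a, b) ≡ (-3, 72105) mod (ℚ^×)²; places V = {2, 3, 5, 11, 19, 23, 31, ∞}.
(a,b)_3: α=1, u≡2; β=1, v≡2 (mod 3); (2|3)=-1, (2|3)=-1; sign (−1)^1·-1^1·-1^1 = -1.
(a,b)_2: α=-8, β=-4; u≡5, v≡1 (mod 8); ε(u)ε(v)=0·0, αω(v)=-8·0, βω(u)=-4·1; sum ≡ 0  ⇒  +1.
(a,b)_23: α=4, u≡7; β=1, v≡14 (mod 23); (7|23)=-1, (14|23)=-1; sign (−1)^0·-1^1·-1^4 = -1.
(a,b)_11: α=2, u≡7; β=1, v≡10 (mod 11); (7|11)=-1, (10|11)=-1; sign (−1)^0·-1^1·-1^2 = -1.
(a,b)_31: α=0, u≡16; β=2, v≡21 (mod 31); (16|31)=+1, (21|31)=-1; sign (−1)^0·+1^2·-1^0 = +1.
(a,b)_∞: sgn(-3)=−, sgn(72105)=+, so +1.
(a,b)_5: α=4, u≡2; β=-1, v≡1 (mod 5); (2|5)=-1, (1|5)=+1; sign (−1)^0·-1^-1·+1^4 = -1.
(a,b)_19: α=2, u≡4; β=1, v≡2 (mod 19); (4|19)=+1, (2|19)=-1; sign (−1)^0·+1^1·-1^2 = +1.
|Ram(-3, 72105)| = 4, even; anisotropic at {3, 5, 11, 23}.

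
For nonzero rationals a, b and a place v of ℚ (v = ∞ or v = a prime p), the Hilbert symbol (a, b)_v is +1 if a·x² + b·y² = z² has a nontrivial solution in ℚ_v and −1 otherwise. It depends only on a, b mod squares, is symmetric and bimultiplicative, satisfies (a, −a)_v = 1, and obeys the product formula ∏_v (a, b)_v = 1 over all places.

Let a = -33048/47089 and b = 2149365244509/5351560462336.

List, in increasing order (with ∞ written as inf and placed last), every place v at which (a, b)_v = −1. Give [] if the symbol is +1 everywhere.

(a, b) ≡ (-102, 21) mod (ℚ^×)²; places V = {2, 3, 7, 11, 17, 31, 41, 53, ∞}.
(a,b)_∞: sgn(-102)=−, sgn(21)=+, so +1.
(a,b)_2: α=3, β=-14; u≡5, v≡5 (mod 8); ε(u)ε(v)=0·0, αω(v)=3·1, βω(u)=-14·1; sum ≡ 1  ⇒  -1.
(a,b)_11: α=0, u≡2; β=-2, v≡7 (mod 11); (2|11)=-1, (7|11)=-1; sign (−1)^0·-1^-2·-1^0 = +1.
(a,b)_3: α=5, u≡2; β=7, v≡1 (mod 3); (2|3)=-1, (1|3)=+1; sign (−1)^1·-1^7·+1^5 = +1.
(a,b)_17: α=1, u≡6; β=4, v≡16 (mod 17); (6|17)=-1, (16|17)=+1; sign (−1)^0·-1^4·+1^1 = +1.
(a,b)_41: α=0, u≡37; β=2, v≡23 (mod 41); (37|41)=+1, (23|41)=+1; sign (−1)^0·+1^2·+1^0 = +1.
(a,b)_53: α=0, u≡37; β=-2, v≡14 (mod 53); (37|53)=+1, (14|53)=-1; sign (−1)^0·+1^-2·-1^0 = +1.
(a,b)_7: α=-2, u≡3; β=1, v≡3 (mod 7); (3|7)=-1, (3|7)=-1; sign (−1)^0·-1^1·-1^-2 = -1.
(a,b)_31: α=-2, u≡24; β=-2, v≡26 (mod 31); (24|31)=-1, (26|31)=-1; sign (−1)^0·-1^-2·-1^-2 = +1.
|Ram(-102, 21)| = 2, even; anisotropic at {2, 7}.

[2, 7]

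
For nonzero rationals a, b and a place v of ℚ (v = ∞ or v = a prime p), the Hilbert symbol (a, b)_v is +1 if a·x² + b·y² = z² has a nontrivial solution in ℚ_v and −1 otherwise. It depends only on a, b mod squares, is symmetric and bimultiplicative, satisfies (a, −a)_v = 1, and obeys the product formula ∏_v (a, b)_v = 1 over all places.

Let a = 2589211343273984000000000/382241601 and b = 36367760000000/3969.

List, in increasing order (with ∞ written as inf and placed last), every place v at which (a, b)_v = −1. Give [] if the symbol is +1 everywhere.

Mod squares: a ≡ 2210, b ≡ 65. Check v ∈ {∞, 2, 3, 5, 7, 11, 13, 17, 19}.
v=3: a=3^-2·(≡2), b=3^-4·(≡2) mod 3; (2|3)=-1, (2|3)=-1; (−1)^{-2·-4·1}·(-1)^-4·(-1)^-2 = +1.
v=17: a=17^3·(≡11), b=17^2·(≡11) mod 17; (11|17)=-1, (11|17)=-1; (−1)^{3·2·8}·(-1)^2·(-1)^3 = -1.
v=∞: 2210 > 0 and 65 > 0  ⇒  (a,b)_∞ = +1.
v=11: a=11^4·(≡10), b=11^2·(≡2) mod 11; (10|11)=-1, (2|11)=-1; (−1)^{4·2·5}·(-1)^2·(-1)^4 = +1.
v=13: a=13^3·(≡12), b=13^1·(≡6) mod 13; (12|13)=+1, (6|13)=-1; (−1)^{3·1·6}·(+1)^1·(-1)^3 = -1.
v=19: a=19^-2·(≡1), b=19^0·(≡10) mod 19; (1|19)=+1, (10|19)=-1; (−1)^{-2·0·9}·(+1)^0·(-1)^-2 = +1.
v=2: v_2(a)=23, v_2(b)=10; units ≡ 1, 1 (mod 8); ε·ε+αω+βω = 0·0+23·0+10·0 ≡ 0  ⇒  (a,b)_2 = +1.
v=5: a=5^9·(≡3), b=5^7·(≡2) mod 5; (3|5)=-1, (2|5)=-1; (−1)^{9·7·2}·(-1)^7·(-1)^9 = +1.
v=7: a=7^-6·(≡5), b=7^-2·(≡4) mod 7; (5|7)=-1, (4|7)=+1; (−1)^{-6·-2·3}·(-1)^-2·(+1)^-6 = +1.
(2210, 65 / ℚ) ramifies at {13, 17}: a division algebra.

[13, 17]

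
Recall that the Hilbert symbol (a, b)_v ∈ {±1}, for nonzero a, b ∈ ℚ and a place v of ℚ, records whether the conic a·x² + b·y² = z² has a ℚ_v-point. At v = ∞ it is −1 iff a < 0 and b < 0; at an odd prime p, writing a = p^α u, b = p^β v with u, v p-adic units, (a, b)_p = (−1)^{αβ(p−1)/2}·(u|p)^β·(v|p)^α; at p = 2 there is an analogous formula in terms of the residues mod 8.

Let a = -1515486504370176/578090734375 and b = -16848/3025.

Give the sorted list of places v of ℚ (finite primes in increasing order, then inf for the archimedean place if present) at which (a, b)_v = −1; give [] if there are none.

(a, b) ≡ (-64883, -13) mod (ℚ^×)²; places V = {2, 3, 5, 7, 11, 13, 19, 23, 31, ∞}.
(a,b)_5: α=-6, u≡2; β=-2, v≡2 (mod 5); (2|5)=-1, (2|5)=-1; sign (−1)^0·-1^-2·-1^-6 = +1.
(a,b)_13: α=3, u≡1; β=1, v≡12 (mod 13); (1|13)=+1, (12|13)=+1; sign (−1)^0·+1^1·+1^3 = +1.
(a,b)_19: α=-2, u≡10; β=0, v≡6 (mod 19); (10|19)=-1, (6|19)=+1; sign (−1)^0·-1^0·+1^-2 = +1.
(a,b)_3: α=10, u≡1; β=4, v≡2 (mod 3); (1|3)=+1, (2|3)=-1; sign (−1)^0·+1^4·-1^10 = +1.
(a,b)_23: α=1, u≡2; β=0, v≡22 (mod 23); (2|23)=+1, (22|23)=-1; sign (−1)^0·+1^0·-1^1 = -1.
(a,b)_11: α=-4, u≡2; β=-2, v≡5 (mod 11); (2|11)=-1, (5|11)=+1; sign (−1)^0·-1^-2·+1^-4 = +1.
(a,b)_31: α=1, u≡11; β=0, v≡25 (mod 31); (11|31)=-1, (25|31)=+1; sign (−1)^0·-1^0·+1^1 = +1.
(a,b)_∞: sgn(-64883)=−, sgn(-13)=−, so -1.
(a,b)_2: α=14, β=4; u≡5, v≡3 (mod 8); ε(u)ε(v)=0·1, αω(v)=14·1, βω(u)=4·1; sum ≡ 0  ⇒  +1.
(a,b)_7: α=-1, u≡6; β=0, v≡1 (mod 7); (6|7)=-1, (1|7)=+1; sign (−1)^0·-1^0·+1^-1 = +1.
Ram(-64883, -13) = {23, ∞}; no ℚ_23-point on the conic.

[23, inf]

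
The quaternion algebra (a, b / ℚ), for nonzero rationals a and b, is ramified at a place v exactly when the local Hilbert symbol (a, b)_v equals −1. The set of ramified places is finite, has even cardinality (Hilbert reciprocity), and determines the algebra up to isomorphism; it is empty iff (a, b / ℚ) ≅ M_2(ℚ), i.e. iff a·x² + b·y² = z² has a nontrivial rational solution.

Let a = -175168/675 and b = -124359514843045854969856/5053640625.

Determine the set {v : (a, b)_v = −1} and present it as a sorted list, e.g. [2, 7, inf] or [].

Mod squares: a ≡ -8211, b ≡ -47058. Check v ∈ {∞, 2, 3, 5, 7, 11, 17, 23, 31}.
v=3: a=3^-3·(≡2), b=3^-5·(≡1) mod 3; (2|3)=-1, (1|3)=+1; (−1)^{-3·-5·1}·(-1)^-5·(+1)^-3 = +1.
v=2: v_2(a)=6, v_2(b)=25; units ≡ 5, 7 (mod 8); ε·ε+αω+βω = 0·1+6·0+25·1 ≡ 1  ⇒  (a,b)_2 = -1.
v=11: a=11^0·(≡10), b=11^-3·(≡1) mod 11; (10|11)=-1, (1|11)=+1; (−1)^{0·-3·5}·(-1)^-3·(+1)^0 = -1.
v=17: a=17^1·(≡14), b=17^4·(≡15) mod 17; (14|17)=-1, (15|17)=+1; (−1)^{1·4·8}·(-1)^4·(+1)^1 = +1.
v=7: a=7^1·(≡5), b=7^6·(≡5) mod 7; (5|7)=-1, (5|7)=-1; (−1)^{1·6·3}·(-1)^6·(-1)^1 = -1.
v=5: a=5^-2·(≡1), b=5^-6·(≡3) mod 5; (1|5)=+1, (3|5)=-1; (−1)^{-2·-6·2}·(+1)^-6·(-1)^-2 = +1.
v=∞: -8211 < 0 and -47058 < 0  ⇒  (a,b)_∞ = -1.
v=31: a=31^0·(≡7), b=31^1·(≡20) mod 31; (7|31)=+1, (20|31)=+1; (−1)^{0·1·15}·(+1)^1·(+1)^0 = +1.
v=23: a=23^1·(≡14), b=23^3·(≡16) mod 23; (14|23)=-1, (16|23)=+1; (−1)^{1·3·11}·(-1)^3·(+1)^1 = +1.
(-8211, -47058 / ℚ) ramifies at {2, 7, 11, ∞}: a division algebra.

[2, 7, 11, inf]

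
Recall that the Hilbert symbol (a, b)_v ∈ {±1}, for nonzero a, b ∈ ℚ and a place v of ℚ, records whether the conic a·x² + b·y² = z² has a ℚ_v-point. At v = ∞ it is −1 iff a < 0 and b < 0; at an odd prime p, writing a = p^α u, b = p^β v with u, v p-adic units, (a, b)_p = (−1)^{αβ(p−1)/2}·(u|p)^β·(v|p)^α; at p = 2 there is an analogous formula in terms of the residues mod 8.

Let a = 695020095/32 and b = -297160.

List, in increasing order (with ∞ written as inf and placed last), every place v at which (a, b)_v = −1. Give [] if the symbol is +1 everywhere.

[2, 3, 17, 19]

Mod squares: a ≡ 17160990, b ≡ -74290. Check v ∈ {∞, 2, 3, 5, 7, 11, 17, 19, 23}.
v=7: a=7^1·(≡1), b=7^0·(≡4) mod 7; (1|7)=+1, (4|7)=+1; (−1)^{1·0·3}·(+1)^0·(+1)^1 = +1.
v=2: v_2(a)=-5, v_2(b)=3; units ≡ 7, 7 (mod 8); ε·ε+αω+βω = 1·1+-5·0+3·0 ≡ 1  ⇒  (a,b)_2 = -1.
v=19: a=19^1·(≡5), b=19^1·(≡16) mod 19; (5|19)=+1, (16|19)=+1; (−1)^{1·1·9}·(+1)^1·(+1)^1 = -1.
v=11: a=11^1·(≡3), b=11^0·(≡5) mod 11; (3|11)=+1, (5|11)=+1; (−1)^{1·0·5}·(+1)^0·(+1)^1 = +1.
v=17: a=17^1·(≡10), b=17^1·(≡13) mod 17; (10|17)=-1, (13|17)=+1; (−1)^{1·1·8}·(-1)^1·(+1)^1 = -1.
v=∞: 17160990 > 0 and -74290 < 0  ⇒  (a,b)_∞ = +1.
v=23: a=23^1·(≡22), b=23^1·(≡6) mod 23; (22|23)=-1, (6|23)=+1; (−1)^{1·1·11}·(-1)^1·(+1)^1 = +1.
v=3: a=3^5·(≡2), b=3^0·(≡2) mod 3; (2|3)=-1, (2|3)=-1; (−1)^{5·0·1}·(-1)^0·(-1)^5 = -1.
v=5: a=5^1·(≡2), b=5^1·(≡3) mod 5; (2|5)=-1, (3|5)=-1; (−1)^{1·1·2}·(-1)^1·(-1)^1 = +1.
Ram(17160990, -74290) = {2, 3, 17, 19}; no ℚ_2-point on the conic.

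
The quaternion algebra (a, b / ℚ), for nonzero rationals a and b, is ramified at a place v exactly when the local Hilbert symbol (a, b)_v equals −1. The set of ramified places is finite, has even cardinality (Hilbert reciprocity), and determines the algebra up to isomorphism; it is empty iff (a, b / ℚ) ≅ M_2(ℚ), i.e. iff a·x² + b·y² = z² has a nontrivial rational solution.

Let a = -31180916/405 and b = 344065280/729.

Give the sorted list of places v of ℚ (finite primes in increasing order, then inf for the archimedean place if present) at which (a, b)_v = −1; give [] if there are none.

[29, 31]

(a, b) ≡ (-46345, 1344005) mod (ℚ^×)²; places V = {2, 3, 5, 13, 23, 29, 31, ∞}.
(a,b)_5: α=-1, u≡4; β=1, v≡4 (mod 5); (4|5)=+1, (4|5)=+1; sign (−1)^0·+1^1·+1^-1 = +1.
(a,b)_31: α=1, u≡26; β=1, v≡24 (mod 31); (26|31)=-1, (24|31)=-1; sign (−1)^1·-1^1·-1^1 = -1.
(a,b)_∞: sgn(-46345)=−, sgn(1344005)=+, so +1.
(a,b)_23: α=1, u≡8; β=1, v≡10 (mod 23); (8|23)=+1, (10|23)=-1; sign (−1)^1·+1^1·-1^1 = +1.
(a,b)_2: α=2, β=8; u≡7, v≡5 (mod 8); ε(u)ε(v)=1·0, αω(v)=2·1, βω(u)=8·0; sum ≡ 0  ⇒  +1.
(a,b)_3: α=-4, u≡2; β=-6, v≡2 (mod 3); (2|3)=-1, (2|3)=-1; sign (−1)^0·-1^-6·-1^-4 = +1.
(a,b)_29: α=2, u≡14; β=1, v≡18 (mod 29); (14|29)=-1, (18|29)=-1; sign (−1)^0·-1^1·-1^2 = -1.
(a,b)_13: α=1, u≡10; β=1, v≡3 (mod 13); (10|13)=+1, (3|13)=+1; sign (−1)^0·+1^1·+1^1 = +1.
(-46345, 1344005 / ℚ) ramifies at {29, 31}: a division algebra.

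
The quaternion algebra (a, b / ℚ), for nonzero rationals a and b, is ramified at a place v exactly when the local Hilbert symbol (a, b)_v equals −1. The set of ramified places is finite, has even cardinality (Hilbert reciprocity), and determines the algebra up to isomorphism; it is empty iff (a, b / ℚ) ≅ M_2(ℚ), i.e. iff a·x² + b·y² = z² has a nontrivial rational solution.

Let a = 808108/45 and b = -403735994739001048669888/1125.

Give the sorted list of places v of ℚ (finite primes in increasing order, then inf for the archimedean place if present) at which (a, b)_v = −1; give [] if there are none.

[7, 19, 23, 37]

(a, b) ≡ (20615, -16411535) mod (ℚ^×)²; places V = {2, 3, 5, 7, 19, 23, 29, 31, 37, ∞}.
(a,b)_2: α=2, β=6; u≡7, v≡1 (mod 8); ε(u)ε(v)=1·0, αω(v)=2·0, βω(u)=6·0; sum ≡ 0  ⇒  +1.
(a,b)_5: α=-1, u≡2; β=-3, v≡3 (mod 5); (2|5)=-1, (3|5)=-1; sign (−1)^0·-1^-3·-1^-1 = +1.
(a,b)_23: α=0, u≡20; β=1, v≡10 (mod 23); (20|23)=-1, (10|23)=-1; sign (−1)^0·-1^1·-1^0 = -1.
(a,b)_∞: sgn(20615)=+, sgn(-16411535)=−, so +1.
(a,b)_37: α=0, u≡22; β=1, v≡34 (mod 37); (22|37)=-1, (34|37)=+1; sign (−1)^0·-1^1·+1^0 = -1.
(a,b)_19: α=1, u≡15; β=3, v≡15 (mod 19); (15|19)=-1, (15|19)=-1; sign (−1)^1·-1^3·-1^1 = -1.
(a,b)_31: α=1, u≡2; β=4, v≡9 (mod 31); (2|31)=+1, (9|31)=+1; sign (−1)^0·+1^4·+1^1 = +1.
(a,b)_7: α=3, u≡6; β=9, v≡6 (mod 7); (6|7)=-1, (6|7)=-1; sign (−1)^1·-1^9·-1^3 = -1.
(a,b)_29: α=0, u≡25; β=1, v≡5 (mod 29); (25|29)=+1, (5|29)=+1; sign (−1)^0·+1^1·+1^0 = +1.
(a,b)_3: α=-2, u≡2; β=-2, v≡1 (mod 3); (2|3)=-1, (1|3)=+1; sign (−1)^0·-1^-2·+1^-2 = +1.
(20615, -16411535 / ℚ) ramifies at {7, 19, 23, 37}: a division algebra.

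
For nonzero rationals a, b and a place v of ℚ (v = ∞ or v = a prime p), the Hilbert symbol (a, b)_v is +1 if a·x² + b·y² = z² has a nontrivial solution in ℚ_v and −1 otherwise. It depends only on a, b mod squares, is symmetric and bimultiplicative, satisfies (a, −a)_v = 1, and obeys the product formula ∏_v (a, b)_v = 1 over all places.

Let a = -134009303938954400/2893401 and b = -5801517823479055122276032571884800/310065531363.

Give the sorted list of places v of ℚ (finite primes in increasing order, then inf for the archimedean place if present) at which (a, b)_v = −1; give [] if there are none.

[29, inf]

Mod squares: a ≡ -4337066, b ≡ -1551. Check v ∈ {∞, 2, 3, 5, 7, 11, 13, 17, 29, 37, 43, 47}.
v=37: a=37^1·(≡13), b=37^2·(≡7) mod 37; (13|37)=-1, (7|37)=+1; (−1)^{1·2·18}·(-1)^2·(+1)^1 = +1.
v=47: a=47^3·(≡35), b=47^5·(≡1) mod 47; (35|47)=-1, (1|47)=+1; (−1)^{3·5·23}·(-1)^5·(+1)^3 = +1.
v=7: a=7^-2·(≡4), b=7^-4·(≡3) mod 7; (4|7)=+1, (3|7)=-1; (−1)^{-2·-4·3}·(+1)^-4·(-1)^-2 = +1.
v=5: a=5^2·(≡4), b=5^2·(≡1) mod 5; (4|5)=+1, (1|5)=+1; (−1)^{2·2·2}·(+1)^2·(+1)^2 = +1.
v=13: a=13^0·(≡11), b=13^6·(≡10) mod 13; (11|13)=-1, (10|13)=+1; (−1)^{0·6·6}·(-1)^6·(+1)^0 = +1.
v=17: a=17^2·(≡9), b=17^2·(≡15) mod 17; (9|17)=+1, (15|17)=+1; (−1)^{2·2·8}·(+1)^2·(+1)^2 = +1.
v=2: v_2(a)=5, v_2(b)=8; units ≡ 3, 1 (mod 8); ε·ε+αω+βω = 1·0+5·0+8·1 ≡ 0  ⇒  (a,b)_2 = +1.
v=29: a=29^1·(≡13), b=29^2·(≡17) mod 29; (13|29)=+1, (17|29)=-1; (−1)^{1·2·14}·(+1)^2·(-1)^1 = -1.
v=∞: -4337066 < 0 and -1551 < 0  ⇒  (a,b)_∞ = -1.
v=43: a=43^1·(≡10), b=43^2·(≡36) mod 43; (10|43)=+1, (36|43)=+1; (−1)^{1·2·21}·(+1)^2·(+1)^1 = +1.
v=11: a=11^2·(≡1), b=11^3·(≡6) mod 11; (1|11)=+1, (6|11)=-1; (−1)^{2·3·5}·(+1)^3·(-1)^2 = +1.
v=3: a=3^-10·(≡1), b=3^-17·(≡2) mod 3; (1|3)=+1, (2|3)=-1; (−1)^{-10·-17·1}·(+1)^-17·(-1)^-10 = +1.
Ram(-4337066, -1551) = {29, ∞}; no ℚ_29-point on the conic.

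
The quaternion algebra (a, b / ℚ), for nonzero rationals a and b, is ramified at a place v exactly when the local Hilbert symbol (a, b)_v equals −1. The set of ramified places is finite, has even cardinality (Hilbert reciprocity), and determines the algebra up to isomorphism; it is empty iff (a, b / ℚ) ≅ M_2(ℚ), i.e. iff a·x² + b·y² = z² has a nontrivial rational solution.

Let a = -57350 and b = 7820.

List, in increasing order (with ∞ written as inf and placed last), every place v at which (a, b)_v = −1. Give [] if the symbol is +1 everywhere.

Mod squares: a ≡ -2294, b ≡ 1955. Check v ∈ {∞, 2, 5, 17, 23, 31, 37}.
v=23: a=23^0·(≡12), b=23^1·(≡18) mod 23; (12|23)=+1, (18|23)=+1; (−1)^{0·1·11}·(+1)^1·(+1)^0 = +1.
v=31: a=31^1·(≡10), b=31^0·(≡8) mod 31; (10|31)=+1, (8|31)=+1; (−1)^{1·0·15}·(+1)^0·(+1)^1 = +1.
v=∞: -2294 < 0 and 1955 > 0  ⇒  (a,b)_∞ = +1.
v=37: a=37^1·(≡4), b=37^0·(≡13) mod 37; (4|37)=+1, (13|37)=-1; (−1)^{1·0·18}·(+1)^0·(-1)^1 = -1.
v=2: v_2(a)=1, v_2(b)=2; units ≡ 5, 3 (mod 8); ε·ε+αω+βω = 0·1+1·1+2·1 ≡ 1  ⇒  (a,b)_2 = -1.
v=17: a=17^0·(≡8), b=17^1·(≡1) mod 17; (8|17)=+1, (1|17)=+1; (−1)^{0·1·8}·(+1)^1·(+1)^0 = +1.
v=5: a=5^2·(≡1), b=5^1·(≡4) mod 5; (1|5)=+1, (4|5)=+1; (−1)^{2·1·2}·(+1)^1·(+1)^2 = +1.
Ram(-2294, 1955) = {2, 37}; no ℚ_2-point on the conic.

[2, 37]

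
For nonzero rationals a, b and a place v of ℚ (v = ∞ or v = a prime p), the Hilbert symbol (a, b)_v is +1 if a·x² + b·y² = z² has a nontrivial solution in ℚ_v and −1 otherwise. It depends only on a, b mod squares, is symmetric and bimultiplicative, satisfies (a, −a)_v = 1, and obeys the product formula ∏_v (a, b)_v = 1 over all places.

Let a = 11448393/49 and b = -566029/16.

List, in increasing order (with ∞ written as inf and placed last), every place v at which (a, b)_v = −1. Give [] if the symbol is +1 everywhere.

Mod squares: a ≡ 33, b ≡ -589. Check v ∈ {∞, 2, 3, 7, 11, 19, 31}.
v=31: a=31^2·(≡16), b=31^3·(≡24) mod 31; (16|31)=+1, (24|31)=-1; (−1)^{2·3·15}·(+1)^3·(-1)^2 = +1.
v=2: v_2(a)=0, v_2(b)=-4; units ≡ 1, 3 (mod 8); ε·ε+αω+βω = 0·1+0·1+-4·0 ≡ 0  ⇒  (a,b)_2 = +1.
v=3: a=3^1·(≡2), b=3^0·(≡2) mod 3; (2|3)=-1, (2|3)=-1; (−1)^{1·0·1}·(-1)^0·(-1)^1 = -1.
v=∞: 33 > 0 and -589 < 0  ⇒  (a,b)_∞ = +1.
v=11: a=11^1·(≡4), b=11^0·(≡4) mod 11; (4|11)=+1, (4|11)=+1; (−1)^{1·0·5}·(+1)^0·(+1)^1 = +1.
v=7: a=7^-2·(≡5), b=7^0·(≡6) mod 7; (5|7)=-1, (6|7)=-1; (−1)^{-2·0·3}·(-1)^0·(-1)^-2 = +1.
v=19: a=19^2·(≡14), b=19^1·(≡6) mod 19; (14|19)=-1, (6|19)=+1; (−1)^{2·1·9}·(-1)^1·(+1)^2 = -1.
|Ram(33, -589)| = 2, even; anisotropic at {3, 19}.

[3, 19]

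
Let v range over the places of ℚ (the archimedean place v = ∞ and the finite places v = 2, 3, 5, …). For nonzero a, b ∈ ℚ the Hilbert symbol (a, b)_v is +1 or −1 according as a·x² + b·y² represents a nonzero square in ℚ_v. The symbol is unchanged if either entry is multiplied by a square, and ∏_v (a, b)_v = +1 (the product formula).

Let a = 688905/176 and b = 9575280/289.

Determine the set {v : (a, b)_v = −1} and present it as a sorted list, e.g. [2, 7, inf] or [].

(a, b) ≡ (1155, 66495) mod (ℚ^×)²; places V = {2, 3, 5, 7, 11, 13, 17, 31, ∞}.
(a,b)_11: α=-1, u≡6; β=1, v≡2 (mod 11); (6|11)=-1, (2|11)=-1; sign (−1)^1·-1^1·-1^-1 = -1.
(a,b)_17: α=0, u≡8; β=-2, v≡13 (mod 17); (8|17)=+1, (13|17)=+1; sign (−1)^0·+1^-2·+1^0 = +1.
(a,b)_2: α=-4, β=4; u≡3, v≡7 (mod 8); ε(u)ε(v)=1·1, αω(v)=-4·0, βω(u)=4·1; sum ≡ 1  ⇒  -1.
(a,b)_∞: sgn(1155)=+, sgn(66495)=+, so +1.
(a,b)_3: α=9, u≡1; β=3, v≡1 (mod 3); (1|3)=+1, (1|3)=+1; sign (−1)^1·+1^3·+1^9 = -1.
(a,b)_31: α=0, u≡7; β=1, v≡12 (mod 31); (7|31)=+1, (12|31)=-1; sign (−1)^0·+1^1·-1^0 = +1.
(a,b)_5: α=1, u≡1; β=1, v≡4 (mod 5); (1|5)=+1, (4|5)=+1; sign (−1)^0·+1^1·+1^1 = +1.
(a,b)_7: α=1, u≡2; β=0, v≡4 (mod 7); (2|7)=+1, (4|7)=+1; sign (−1)^0·+1^0·+1^1 = +1.
(a,b)_13: α=0, u≡5; β=1, v≡2 (mod 13); (5|13)=-1, (2|13)=-1; sign (−1)^0·-1^1·-1^0 = -1.
(1155, 66495 / ℚ) ramifies at {2, 3, 11, 13}: a division algebra.

[2, 3, 11, 13]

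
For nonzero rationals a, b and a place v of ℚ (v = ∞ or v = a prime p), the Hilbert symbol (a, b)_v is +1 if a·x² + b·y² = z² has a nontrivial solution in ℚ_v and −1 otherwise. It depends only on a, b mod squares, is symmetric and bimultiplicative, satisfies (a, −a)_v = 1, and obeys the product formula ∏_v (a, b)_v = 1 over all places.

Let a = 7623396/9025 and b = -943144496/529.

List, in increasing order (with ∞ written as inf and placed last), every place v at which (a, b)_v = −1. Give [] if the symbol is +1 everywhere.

(a, b) ≡ (23529, -70091) mod (ℚ^×)²; places V = {2, 3, 5, 7, 11, 17, 19, 23, 29, 31, ∞}.
(a,b)_31: α=1, u≡6; β=1, v≡2 (mod 31); (6|31)=-1, (2|31)=+1; sign (−1)^1·-1^1·+1^1 = +1.
(a,b)_11: α=1, u≡5; β=0, v≡3 (mod 11); (5|11)=+1, (3|11)=+1; sign (−1)^0·+1^0·+1^1 = +1.
(a,b)_29: α=0, u≡18; β=2, v≡17 (mod 29); (18|29)=-1, (17|29)=-1; sign (−1)^0·-1^2·-1^0 = +1.
(a,b)_3: α=5, u≡1; β=0, v≡1 (mod 3); (1|3)=+1, (1|3)=+1; sign (−1)^0·+1^0·+1^5 = +1.
(a,b)_7: α=0, u≡2; β=1, v≡2 (mod 7); (2|7)=+1, (2|7)=+1; sign (−1)^0·+1^1·+1^0 = +1.
(a,b)_17: α=0, u≡8; β=1, v≡2 (mod 17); (8|17)=+1, (2|17)=+1; sign (−1)^0·+1^1·+1^0 = +1.
(a,b)_2: α=2, β=4; u≡1, v≡5 (mod 8); ε(u)ε(v)=0·0, αω(v)=2·1, βω(u)=4·0; sum ≡ 0  ⇒  +1.
(a,b)_5: α=-2, u≡1; β=0, v≡1 (mod 5); (1|5)=+1, (1|5)=+1; sign (−1)^0·+1^0·+1^-2 = +1.
(a,b)_23: α=1, u≡5; β=-2, v≡13 (mod 23); (5|23)=-1, (13|23)=+1; sign (−1)^0·-1^-2·+1^1 = +1.
(a,b)_∞: sgn(23529)=+, sgn(-70091)=−, so +1.
(a,b)_19: α=-2, u≡17; β=1, v≡4 (mod 19); (17|19)=+1, (4|19)=+1; sign (−1)^0·+1^1·+1^-2 = +1.
Every local symbol is +1, so the conic 23529·x² + -70091·y² = z² has ℚ_v-points for all v and hence a ℚ-point; (a, b / ℚ) ≅ M_2(ℚ).

[]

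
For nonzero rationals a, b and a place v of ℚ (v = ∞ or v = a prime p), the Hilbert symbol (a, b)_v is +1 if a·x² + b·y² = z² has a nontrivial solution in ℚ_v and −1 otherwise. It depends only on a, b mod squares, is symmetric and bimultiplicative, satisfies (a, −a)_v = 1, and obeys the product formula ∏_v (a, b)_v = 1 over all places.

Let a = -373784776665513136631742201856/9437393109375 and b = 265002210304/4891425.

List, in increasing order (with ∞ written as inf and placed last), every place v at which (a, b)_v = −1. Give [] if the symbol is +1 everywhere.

Mod squares: a ≡ -2093091, b ≡ 299013. Check v ∈ {∞, 2, 3, 5, 7, 11, 13, 17, 41}.
v=3: a=3^-3·(≡1), b=3^-1·(≡2) mod 3; (1|3)=+1, (2|3)=-1; (−1)^{-3·-1·1}·(+1)^-1·(-1)^-3 = +1.
v=17: a=17^3·(≡1), b=17^1·(≡5) mod 17; (1|17)=+1, (5|17)=-1; (−1)^{3·1·8}·(+1)^1·(-1)^3 = -1.
v=11: a=11^-3·(≡6), b=11^-3·(≡7) mod 11; (6|11)=-1, (7|11)=-1; (−1)^{-3·-3·5}·(-1)^-3·(-1)^-3 = -1.
v=13: a=13^7·(≡2), b=13^5·(≡9) mod 13; (2|13)=-1, (9|13)=+1; (−1)^{7·5·6}·(-1)^5·(+1)^7 = -1.
v=41: a=41^3·(≡34), b=41^1·(≡5) mod 41; (34|41)=-1, (5|41)=+1; (−1)^{3·1·20}·(-1)^1·(+1)^3 = -1.
v=7: a=7^-5·(≡3), b=7^-2·(≡4) mod 7; (3|7)=-1, (4|7)=+1; (−1)^{-5·-2·3}·(-1)^-2·(+1)^-5 = +1.
v=∞: -2093091 < 0 and 299013 > 0  ⇒  (a,b)_∞ = +1.
v=5: a=5^-6·(≡1), b=5^-2·(≡2) mod 5; (1|5)=+1, (2|5)=-1; (−1)^{-6·-2·2}·(+1)^-2·(-1)^-6 = +1.
v=2: v_2(a)=44, v_2(b)=10; units ≡ 5, 5 (mod 8); ε·ε+αω+βω = 0·0+44·1+10·1 ≡ 0  ⇒  (a,b)_2 = +1.
Ram(-2093091, 299013) = {11, 13, 17, 41}; no ℚ_11-point on the conic.

[11, 13, 17, 41]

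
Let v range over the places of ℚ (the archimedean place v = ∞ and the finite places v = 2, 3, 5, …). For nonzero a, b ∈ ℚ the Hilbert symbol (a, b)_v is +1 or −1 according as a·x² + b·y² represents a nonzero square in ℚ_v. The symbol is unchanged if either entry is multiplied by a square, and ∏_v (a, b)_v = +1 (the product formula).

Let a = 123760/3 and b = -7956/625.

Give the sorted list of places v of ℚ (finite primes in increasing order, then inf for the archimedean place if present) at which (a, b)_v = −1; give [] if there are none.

Mod squares: a ≡ 23205, b ≡ -221. Check v ∈ {∞, 2, 3, 5, 7, 13, 17}.
v=17: a=17^1·(≡7), b=17^1·(≡15) mod 17; (7|17)=-1, (15|17)=+1; (−1)^{1·1·8}·(-1)^1·(+1)^1 = -1.
v=7: a=7^1·(≡4), b=7^0·(≡5) mod 7; (4|7)=+1, (5|7)=-1; (−1)^{1·0·3}·(+1)^0·(-1)^1 = -1.
v=∞: 23205 > 0 and -221 < 0  ⇒  (a,b)_∞ = +1.
v=2: v_2(a)=4, v_2(b)=2; units ≡ 5, 3 (mod 8); ε·ε+αω+βω = 0·1+4·1+2·1 ≡ 0  ⇒  (a,b)_2 = +1.
v=3: a=3^-1·(≡1), b=3^2·(≡1) mod 3; (1|3)=+1, (1|3)=+1; (−1)^{-1·2·1}·(+1)^2·(+1)^-1 = +1.
v=5: a=5^1·(≡4), b=5^-4·(≡4) mod 5; (4|5)=+1, (4|5)=+1; (−1)^{1·-4·2}·(+1)^-4·(+1)^1 = +1.
v=13: a=13^1·(≡10), b=13^1·(≡12) mod 13; (10|13)=+1, (12|13)=+1; (−1)^{1·1·6}·(+1)^1·(+1)^1 = +1.
|Ram(23205, -221)| = 2, even; anisotropic at {7, 17}.

[7, 17]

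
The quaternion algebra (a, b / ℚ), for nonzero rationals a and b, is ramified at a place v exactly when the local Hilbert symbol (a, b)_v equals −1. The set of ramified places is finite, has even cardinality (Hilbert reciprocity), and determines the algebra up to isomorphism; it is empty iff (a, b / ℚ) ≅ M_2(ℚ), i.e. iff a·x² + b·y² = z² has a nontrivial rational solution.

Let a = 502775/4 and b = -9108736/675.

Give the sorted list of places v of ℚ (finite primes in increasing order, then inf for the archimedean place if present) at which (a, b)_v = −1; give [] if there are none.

[3, 13]

(a, b) ≡ (119, -106743) mod (ℚ^×)²; places V = {2, 3, 5, 7, 13, 17, 23, ∞}.
(a,b)_5: α=2, u≡4; β=-2, v≡2 (mod 5); (4|5)=+1, (2|5)=-1; sign (−1)^0·+1^-2·-1^2 = +1.
(a,b)_23: α=0, u≡16; β=1, v≡15 (mod 23); (16|23)=+1, (15|23)=-1; sign (−1)^0·+1^1·-1^0 = +1.
(a,b)_2: α=-2, β=8; u≡7, v≡1 (mod 8); ε(u)ε(v)=1·0, αω(v)=-2·0, βω(u)=8·0; sum ≡ 0  ⇒  +1.
(a,b)_7: α=1, u≡3; β=1, v≡1 (mod 7); (3|7)=-1, (1|7)=+1; sign (−1)^1·-1^1·+1^1 = +1.
(a,b)_13: α=2, u≡6; β=1, v≡11 (mod 13); (6|13)=-1, (11|13)=-1; sign (−1)^0·-1^1·-1^2 = -1.
(a,b)_3: α=0, u≡2; β=-3, v≡2 (mod 3); (2|3)=-1, (2|3)=-1; sign (−1)^0·-1^-3·-1^0 = -1.
(a,b)_17: α=1, u≡3; β=1, v≡14 (mod 17); (3|17)=-1, (14|17)=-1; sign (−1)^0·-1^1·-1^1 = +1.
(a,b)_∞: sgn(119)=+, sgn(-106743)=−, so +1.
Ram(119, -106743) = {3, 13}; no ℚ_3-point on the conic.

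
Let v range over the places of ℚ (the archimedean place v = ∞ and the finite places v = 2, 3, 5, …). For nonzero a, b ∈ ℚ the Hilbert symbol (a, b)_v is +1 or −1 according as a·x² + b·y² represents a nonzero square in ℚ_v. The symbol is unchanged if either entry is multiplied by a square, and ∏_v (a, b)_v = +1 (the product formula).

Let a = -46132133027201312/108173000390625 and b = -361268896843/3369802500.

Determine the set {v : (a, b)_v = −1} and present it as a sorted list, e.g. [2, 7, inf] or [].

[2, 7, 23, inf]

Mod squares: a ≡ -3458, b ≡ -667. Check v ∈ {∞, 2, 3, 5, 7, 13, 17, 19, 23, 29, 37, 43}.
v=5: a=5^-8·(≡3), b=5^-4·(≡3) mod 5; (3|5)=-1, (3|5)=-1; (−1)^{-8·-4·2}·(-1)^-4·(-1)^-8 = +1.
v=13: a=13^1·(≡7), b=13^0·(≡10) mod 13; (7|13)=-1, (10|13)=+1; (−1)^{1·0·6}·(-1)^0·(+1)^1 = +1.
v=29: a=29^2·(≡4), b=29^1·(≡22) mod 29; (4|29)=+1, (22|29)=+1; (−1)^{2·1·14}·(+1)^1·(+1)^2 = +1.
v=2: v_2(a)=5, v_2(b)=-2; units ≡ 7, 5 (mod 8); ε·ε+αω+βω = 1·0+5·1+-2·0 ≡ 1  ⇒  (a,b)_2 = -1.
v=7: a=7^1·(≡3), b=7^0·(≡6) mod 7; (3|7)=-1, (6|7)=-1; (−1)^{1·0·3}·(-1)^0·(-1)^1 = -1.
v=19: a=19^1·(≡10), b=19^0·(≡5) mod 19; (10|19)=-1, (5|19)=+1; (−1)^{1·0·9}·(-1)^0·(+1)^1 = +1.
v=23: a=23^2·(≡11), b=23^1·(≡21) mod 23; (11|23)=-1, (21|23)=-1; (−1)^{2·1·11}·(-1)^1·(-1)^2 = -1.
v=17: a=17^0·(≡10), b=17^2·(≡2) mod 17; (10|17)=-1, (2|17)=+1; (−1)^{0·2·8}·(-1)^2·(+1)^0 = +1.
v=3: a=3^-4·(≡1), b=3^-6·(≡2) mod 3; (1|3)=+1, (2|3)=-1; (−1)^{-4·-6·1}·(+1)^-6·(-1)^-4 = +1.
v=∞: -3458 < 0 and -667 < 0  ⇒  (a,b)_∞ = -1.
v=37: a=37^4·(≡24), b=37^4·(≡9) mod 37; (24|37)=-1, (9|37)=+1; (−1)^{4·4·18}·(-1)^4·(+1)^4 = +1.
v=43: a=43^-4·(≡4), b=43^-2·(≡40) mod 43; (4|43)=+1, (40|43)=+1; (−1)^{-4·-2·21}·(+1)^-2·(+1)^-4 = +1.
Ram(-3458, -667) = {2, 7, 23, ∞}; no ℚ_2-point on the conic.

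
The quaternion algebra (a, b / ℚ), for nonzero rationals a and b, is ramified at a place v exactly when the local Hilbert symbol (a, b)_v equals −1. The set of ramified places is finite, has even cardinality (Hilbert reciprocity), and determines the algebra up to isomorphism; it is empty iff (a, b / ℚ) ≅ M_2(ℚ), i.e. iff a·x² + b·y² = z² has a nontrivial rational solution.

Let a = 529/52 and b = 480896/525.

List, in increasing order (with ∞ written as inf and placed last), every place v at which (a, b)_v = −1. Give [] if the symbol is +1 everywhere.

(a, b) ≡ (13, 546) mod (ℚ^×)²; places V = {2, 3, 5, 7, 13, 17, 23, ∞}.
(a,b)_5: α=0, u≡2; β=-2, v≡1 (mod 5); (2|5)=-1, (1|5)=+1; sign (−1)^0·-1^-2·+1^0 = +1.
(a,b)_7: α=0, u≡6; β=-1, v≡2 (mod 7); (6|7)=-1, (2|7)=+1; sign (−1)^0·-1^-1·+1^0 = -1.
(a,b)_17: α=0, u≡2; β=2, v≡1 (mod 17); (2|17)=+1, (1|17)=+1; sign (−1)^0·+1^2·+1^0 = +1.
(a,b)_13: α=-1, u≡12; β=1, v≡4 (mod 13); (12|13)=+1, (4|13)=+1; sign (−1)^0·+1^1·+1^-1 = +1.
(a,b)_23: α=2, u≡4; β=0, v≡20 (mod 23); (4|23)=+1, (20|23)=-1; sign (−1)^0·+1^0·-1^2 = +1.
(a,b)_2: α=-2, β=7; u≡5, v≡1 (mod 8); ε(u)ε(v)=0·0, αω(v)=-2·0, βω(u)=7·1; sum ≡ 1  ⇒  -1.
(a,b)_∞: sgn(13)=+, sgn(546)=+, so +1.
(a,b)_3: α=0, u≡1; β=-1, v≡2 (mod 3); (1|3)=+1, (2|3)=-1; sign (−1)^0·+1^-1·-1^0 = +1.
Ram(13, 546) = {2, 7}; no ℚ_2-point on the conic.

[2, 7]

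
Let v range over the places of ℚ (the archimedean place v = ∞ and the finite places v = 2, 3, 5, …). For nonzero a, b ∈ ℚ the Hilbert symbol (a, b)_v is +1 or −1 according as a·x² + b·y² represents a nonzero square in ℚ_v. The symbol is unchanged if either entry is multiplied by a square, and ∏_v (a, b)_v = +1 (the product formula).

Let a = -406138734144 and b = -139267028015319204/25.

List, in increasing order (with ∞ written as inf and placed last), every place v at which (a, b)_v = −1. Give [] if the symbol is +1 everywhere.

[2, 13, 29, inf]

(a, b) ≡ (-41, -510081) mod (ℚ^×)²; places V = {2, 3, 5, 7, 11, 13, 29, 41, ∞}.
(a,b)_5: α=0, u≡1; β=-2, v≡1 (mod 5); (1|5)=+1, (1|5)=+1; sign (−1)^0·+1^-2·+1^0 = +1.
(a,b)_13: α=2, u≡11; β=3, v≡12 (mod 13); (11|13)=-1, (12|13)=+1; sign (−1)^0·-1^3·+1^2 = -1.
(a,b)_2: α=6, β=2; u≡7, v≡7 (mod 8); ε(u)ε(v)=1·1, αω(v)=6·0, βω(u)=2·0; sum ≡ 1  ⇒  -1.
(a,b)_41: α=1, u≡10; β=1, v≡16 (mod 41); (10|41)=+1, (16|41)=+1; sign (−1)^0·+1^1·+1^1 = +1.
(a,b)_3: α=2, u≡1; β=5, v≡1 (mod 3); (1|3)=+1, (1|3)=+1; sign (−1)^0·+1^5·+1^2 = +1.
(a,b)_∞: sgn(-41)=−, sgn(-510081)=−, so -1.
(a,b)_7: α=0, u≡4; β=2, v≡2 (mod 7); (4|7)=+1, (2|7)=+1; sign (−1)^0·+1^2·+1^0 = +1.
(a,b)_11: α=2, u≡9; β=3, v≡1 (mod 11); (9|11)=+1, (1|11)=+1; sign (−1)^0·+1^3·+1^2 = +1.
(a,b)_29: α=2, u≡18; β=3, v≡21 (mod 29); (18|29)=-1, (21|29)=-1; sign (−1)^0·-1^3·-1^2 = -1.
(-41, -510081 / ℚ) ramifies at {2, 13, 29, ∞}: a division algebra.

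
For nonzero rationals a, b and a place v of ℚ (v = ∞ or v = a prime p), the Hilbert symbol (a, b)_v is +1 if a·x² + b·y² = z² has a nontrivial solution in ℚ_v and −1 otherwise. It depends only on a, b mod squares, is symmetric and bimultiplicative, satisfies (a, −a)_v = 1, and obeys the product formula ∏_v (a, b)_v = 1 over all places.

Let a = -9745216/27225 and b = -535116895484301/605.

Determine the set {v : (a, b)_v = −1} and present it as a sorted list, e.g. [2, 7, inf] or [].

Mod squares: a ≡ -901, b ≡ -2166905. Check v ∈ {∞, 2, 3, 5, 11, 13, 17, 37, 53}.
v=13: a=13^2·(≡10), b=13^3·(≡3) mod 13; (10|13)=+1, (3|13)=+1; (−1)^{2·3·6}·(+1)^3·(+1)^2 = +1.
v=5: a=5^-2·(≡1), b=5^-1·(≡4) mod 5; (1|5)=+1, (4|5)=+1; (−1)^{-2·-1·2}·(+1)^-1·(+1)^-2 = +1.
v=11: a=11^-2·(≡5), b=11^-2·(≡7) mod 11; (5|11)=+1, (7|11)=-1; (−1)^{-2·-2·5}·(+1)^-2·(-1)^-2 = +1.
v=∞: -901 < 0 and -2166905 < 0  ⇒  (a,b)_∞ = -1.
v=17: a=17^1·(≡16), b=17^3·(≡2) mod 17; (16|17)=+1, (2|17)=+1; (−1)^{1·3·8}·(+1)^3·(+1)^1 = +1.
v=53: a=53^1·(≡4), b=53^3·(≡45) mod 53; (4|53)=+1, (45|53)=-1; (−1)^{1·3·26}·(+1)^3·(-1)^1 = -1.
v=3: a=3^-2·(≡2), b=3^2·(≡1) mod 3; (2|3)=-1, (1|3)=+1; (−1)^{-2·2·1}·(-1)^2·(+1)^-2 = +1.
v=37: a=37^0·(≡17), b=37^1·(≡18) mod 37; (17|37)=-1, (18|37)=-1; (−1)^{0·1·18}·(-1)^1·(-1)^0 = -1.
v=2: v_2(a)=6, v_2(b)=0; units ≡ 3, 7 (mod 8); ε·ε+αω+βω = 1·1+6·0+0·1 ≡ 1  ⇒  (a,b)_2 = -1.
(-901, -2166905 / ℚ) ramifies at {2, 37, 53, ∞}: a division algebra.

[2, 37, 53, inf]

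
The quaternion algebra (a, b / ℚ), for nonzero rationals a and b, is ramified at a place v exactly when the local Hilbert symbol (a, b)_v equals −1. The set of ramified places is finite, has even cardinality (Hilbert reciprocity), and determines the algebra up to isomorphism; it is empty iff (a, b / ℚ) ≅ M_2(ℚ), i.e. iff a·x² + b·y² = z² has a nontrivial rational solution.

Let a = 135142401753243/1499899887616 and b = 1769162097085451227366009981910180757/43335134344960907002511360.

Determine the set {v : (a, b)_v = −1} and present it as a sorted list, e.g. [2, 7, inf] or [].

Mod squares: a ≡ 3, b ≡ 5005. Check v ∈ {∞, 2, 3, 5, 7, 11, 13, 23, 37, 41, 43, 47}.
v=43: a=43^2·(≡22), b=43^4·(≡11) mod 43; (22|43)=-1, (11|43)=+1; (−1)^{2·4·21}·(-1)^4·(+1)^2 = +1.
v=23: a=23^-2·(≡13), b=23^-6·(≡21) mod 23; (13|23)=+1, (21|23)=-1; (−1)^{-2·-6·11}·(+1)^-6·(-1)^-2 = +1.
v=47: a=47^2·(≡25), b=47^4·(≡40) mod 47; (25|47)=+1, (40|47)=-1; (−1)^{2·4·23}·(+1)^4·(-1)^2 = +1.
v=7: a=7^0·(≡6), b=7^5·(≡2) mod 7; (6|7)=-1, (2|7)=+1; (−1)^{0·5·3}·(-1)^5·(+1)^0 = -1.
v=∞: 3 > 0 and 5005 > 0  ⇒  (a,b)_∞ = +1.
v=37: a=37^0·(≡26), b=37^2·(≡30) mod 37; (26|37)=+1, (30|37)=+1; (−1)^{0·2·18}·(+1)^2·(+1)^0 = +1.
v=3: a=3^9·(≡1), b=3^6·(≡1) mod 3; (1|3)=+1, (1|3)=+1; (−1)^{9·6·1}·(+1)^6·(+1)^9 = +1.
v=2: v_2(a)=-24, v_2(b)=-52; units ≡ 3, 5 (mod 8); ε·ε+αω+βω = 1·0+-24·1+-52·1 ≡ 0  ⇒  (a,b)_2 = +1.
v=13: a=13^-2·(≡3), b=13^-1·(≡11) mod 13; (3|13)=+1, (11|13)=-1; (−1)^{-2·-1·6}·(+1)^-1·(-1)^-2 = +1.
v=11: a=11^0·(≡3), b=11^3·(≡1) mod 11; (3|11)=+1, (1|11)=+1; (−1)^{0·3·5}·(+1)^3·(+1)^0 = +1.
v=5: a=5^0·(≡3), b=5^-1·(≡1) mod 5; (3|5)=-1, (1|5)=+1; (−1)^{0·-1·2}·(-1)^-1·(+1)^0 = -1.
v=41: a=41^2·(≡13), b=41^6·(≡27) mod 41; (13|41)=-1, (27|41)=-1; (−1)^{2·6·20}·(-1)^6·(-1)^2 = +1.
Ram(3, 5005) = {5, 7}; no ℚ_5-point on the conic.

[5, 7]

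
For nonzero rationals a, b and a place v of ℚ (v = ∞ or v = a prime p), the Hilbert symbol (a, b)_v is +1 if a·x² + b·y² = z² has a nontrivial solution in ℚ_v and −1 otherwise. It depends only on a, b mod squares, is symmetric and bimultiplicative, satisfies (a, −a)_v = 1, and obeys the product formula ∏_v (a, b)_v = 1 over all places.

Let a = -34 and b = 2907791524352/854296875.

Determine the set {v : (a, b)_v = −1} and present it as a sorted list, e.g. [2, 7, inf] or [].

Mod squares: a ≡ -34, b ≡ 6. Check v ∈ {∞, 2, 3, 5, 11, 13, 17, 31}.
v=3: a=3^0·(≡2), b=3^-7·(≡2) mod 3; (2|3)=-1, (2|3)=-1; (−1)^{0·-7·1}·(-1)^-7·(-1)^0 = -1.
v=17: a=17^1·(≡15), b=17^2·(≡11) mod 17; (15|17)=+1, (11|17)=-1; (−1)^{1·2·8}·(+1)^2·(-1)^1 = -1.
v=2: v_2(a)=1, v_2(b)=9; units ≡ 7, 3 (mod 8); ε·ε+αω+βω = 1·1+1·1+9·0 ≡ 0  ⇒  (a,b)_2 = +1.
v=31: a=31^0·(≡28), b=31^2·(≡13) mod 31; (28|31)=+1, (13|31)=-1; (−1)^{0·2·15}·(+1)^2·(-1)^0 = +1.
v=5: a=5^0·(≡1), b=5^-8·(≡1) mod 5; (1|5)=+1, (1|5)=+1; (−1)^{0·-8·2}·(+1)^-8·(+1)^0 = +1.
v=11: a=11^0·(≡10), b=11^2·(≡8) mod 11; (10|11)=-1, (8|11)=-1; (−1)^{0·2·5}·(-1)^2·(-1)^0 = +1.
v=∞: -34 < 0 and 6 > 0  ⇒  (a,b)_∞ = +1.
v=13: a=13^0·(≡5), b=13^2·(≡6) mod 13; (5|13)=-1, (6|13)=-1; (−1)^{0·2·6}·(-1)^2·(-1)^0 = +1.
|Ram(-34, 6)| = 2, even; anisotropic at {3, 17}.

[3, 17]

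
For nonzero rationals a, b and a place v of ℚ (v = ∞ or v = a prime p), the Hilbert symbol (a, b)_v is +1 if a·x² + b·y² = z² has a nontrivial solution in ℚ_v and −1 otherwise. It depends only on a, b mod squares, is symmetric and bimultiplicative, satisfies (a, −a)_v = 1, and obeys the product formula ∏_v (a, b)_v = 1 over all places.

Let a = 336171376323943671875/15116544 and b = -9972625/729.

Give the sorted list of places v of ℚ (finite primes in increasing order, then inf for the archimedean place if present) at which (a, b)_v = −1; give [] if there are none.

Mod squares: a ≡ 3380195, b ≡ -1105. Check v ∈ {∞, 2, 3, 5, 7, 13, 17, 19, 23}.
v=23: a=23^1·(≡9), b=23^0·(≡21) mod 23; (9|23)=+1, (21|23)=-1; (−1)^{1·0·11}·(+1)^0·(-1)^1 = -1.
v=7: a=7^1·(≡1), b=7^0·(≡2) mod 7; (1|7)=+1, (2|7)=+1; (−1)^{1·0·3}·(+1)^0·(+1)^1 = +1.
v=5: a=5^7·(≡1), b=5^3·(≡1) mod 5; (1|5)=+1, (1|5)=+1; (−1)^{7·3·2}·(+1)^3·(+1)^7 = +1.
v=19: a=19^5·(≡18), b=19^2·(≡11) mod 19; (18|19)=-1, (11|19)=+1; (−1)^{5·2·9}·(-1)^2·(+1)^5 = +1.
v=∞: 3380195 > 0 and -1105 < 0  ⇒  (a,b)_∞ = +1.
v=2: v_2(a)=-8, v_2(b)=0; units ≡ 3, 7 (mod 8); ε·ε+αω+βω = 1·1+-8·0+0·1 ≡ 1  ⇒  (a,b)_2 = -1.
v=3: a=3^-10·(≡2), b=3^-6·(≡2) mod 3; (2|3)=-1, (2|3)=-1; (−1)^{-10·-6·1}·(-1)^-6·(-1)^-10 = +1.
v=17: a=17^3·(≡5), b=17^1·(≡3) mod 17; (5|17)=-1, (3|17)=-1; (−1)^{3·1·8}·(-1)^1·(-1)^3 = +1.
v=13: a=13^3·(≡11), b=13^1·(≡5) mod 13; (11|13)=-1, (5|13)=-1; (−1)^{3·1·6}·(-1)^1·(-1)^3 = +1.
Ram(3380195, -1105) = {2, 23}; no ℚ_2-point on the conic.

[2, 23]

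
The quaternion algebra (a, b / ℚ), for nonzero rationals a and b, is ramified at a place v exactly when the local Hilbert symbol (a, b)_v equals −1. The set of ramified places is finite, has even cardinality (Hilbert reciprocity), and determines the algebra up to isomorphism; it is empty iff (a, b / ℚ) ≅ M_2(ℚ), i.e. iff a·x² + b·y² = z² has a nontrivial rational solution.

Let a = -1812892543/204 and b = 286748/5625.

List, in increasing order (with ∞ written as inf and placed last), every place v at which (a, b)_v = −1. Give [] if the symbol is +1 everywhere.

Mod squares: a ≡ -357, b ≡ 1463. Check v ∈ {∞, 2, 3, 5, 7, 11, 17, 19}.
v=17: a=17^-1·(≡13), b=17^0·(≡4) mod 17; (13|17)=+1, (4|17)=+1; (−1)^{-1·0·8}·(+1)^0·(+1)^-1 = +1.
v=∞: -357 < 0 and 1463 > 0  ⇒  (a,b)_∞ = +1.
v=5: a=5^0·(≡3), b=5^-4·(≡2) mod 5; (3|5)=-1, (2|5)=-1; (−1)^{0·-4·2}·(-1)^-4·(-1)^0 = +1.
v=19: a=19^2·(≡6), b=19^1·(≡6) mod 19; (6|19)=+1, (6|19)=+1; (−1)^{2·1·9}·(+1)^1·(+1)^2 = +1.
v=2: v_2(a)=-2, v_2(b)=2; units ≡ 3, 7 (mod 8); ε·ε+αω+βω = 1·1+-2·0+2·1 ≡ 1  ⇒  (a,b)_2 = -1.
v=7: a=7^3·(≡5), b=7^3·(≡6) mod 7; (5|7)=-1, (6|7)=-1; (−1)^{3·3·3}·(-1)^3·(-1)^3 = -1.
v=11: a=11^4·(≡8), b=11^1·(≡5) mod 11; (8|11)=-1, (5|11)=+1; (−1)^{4·1·5}·(-1)^1·(+1)^4 = -1.
v=3: a=3^-1·(≡1), b=3^-2·(≡2) mod 3; (1|3)=+1, (2|3)=-1; (−1)^{-1·-2·1}·(+1)^-2·(-1)^-1 = -1.
Ram(-357, 1463) = {2, 3, 7, 11}; no ℚ_2-point on the conic.

[2, 3, 7, 11]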